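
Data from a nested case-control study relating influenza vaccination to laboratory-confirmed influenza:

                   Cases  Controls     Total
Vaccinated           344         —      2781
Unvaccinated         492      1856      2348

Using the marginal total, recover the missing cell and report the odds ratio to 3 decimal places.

0.532

The missing cell is in the exposed row: 2781 − 344 = 2437.
So a = 344, b = 2437, c = 492, d = 1856.
OR = (a·d)/(b·c) = (344 × 1856) / (2437 × 492) = 638464 / 1199004 = 0.53250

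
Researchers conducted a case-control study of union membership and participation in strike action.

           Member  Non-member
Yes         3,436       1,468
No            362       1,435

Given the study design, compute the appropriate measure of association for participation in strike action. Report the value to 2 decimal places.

9.28

Reading the table with exposure as columns: a = 3436 (Member, case), b = 362 (Member, non-case), c = 1468 (Non-member, case), d = 1435.
This is a case-control study: participants were sampled on outcome status, so risks in the source population cannot be estimated directly — relative risk is not valid here. The odds ratio is the appropriate measure.
OR = (a·d)/(b·c) = (3436 × 1435) / (362 × 1468) = 4930660 / 531416 = 9.27834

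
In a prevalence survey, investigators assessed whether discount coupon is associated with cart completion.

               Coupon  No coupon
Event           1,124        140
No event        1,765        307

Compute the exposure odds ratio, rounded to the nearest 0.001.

1.396

Reading the table with exposure as columns: a = 1124 (Coupon, case), b = 1765 (Coupon, non-case), c = 140 (No coupon, case), d = 307.
OR = (a·d)/(b·c) = (1124 × 307) / (1765 × 140) = 345068 / 247100 = 1.39647
The odds of cart completion are about 1.40 times as high in the coupon group.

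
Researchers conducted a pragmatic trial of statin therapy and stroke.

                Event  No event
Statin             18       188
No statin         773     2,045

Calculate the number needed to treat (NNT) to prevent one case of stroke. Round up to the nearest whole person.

Risk in treated group = 18/206 = 0.08738; risk in control = 773/2818 = 0.27431.
Absolute risk reduction = 0.27431 − 0.08738 = 0.18693
NNT = 1 / ARR = 1 / 0.18693 = 5.350 → round up → 6

6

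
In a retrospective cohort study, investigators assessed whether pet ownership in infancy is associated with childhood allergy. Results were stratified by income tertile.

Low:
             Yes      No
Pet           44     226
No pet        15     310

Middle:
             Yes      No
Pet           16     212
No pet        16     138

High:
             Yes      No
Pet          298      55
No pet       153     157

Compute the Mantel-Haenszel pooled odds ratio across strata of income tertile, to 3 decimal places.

3.640

OR_MH = Σ(aᵢdᵢ/nᵢ) / Σ(bᵢcᵢ/nᵢ), where nᵢ is the stratum total.
Stratum 1 (Low): n = 595; a·d/n = 44·310/595 = 22.9244; b·c/n = 226·15/595 = 5.6975
Stratum 2 (Middle): n = 382; a·d/n = 16·138/382 = 5.7801; b·c/n = 212·16/382 = 8.8796
Stratum 3 (High): n = 663; a·d/n = 298·157/663 = 70.5671; b·c/n = 55·153/663 = 12.6923
OR_MH = (22.9244 + 5.7801 + 70.5671) / (5.6975 + 8.8796 + 12.6923) = 99.2716 / 27.2694 = 3.64041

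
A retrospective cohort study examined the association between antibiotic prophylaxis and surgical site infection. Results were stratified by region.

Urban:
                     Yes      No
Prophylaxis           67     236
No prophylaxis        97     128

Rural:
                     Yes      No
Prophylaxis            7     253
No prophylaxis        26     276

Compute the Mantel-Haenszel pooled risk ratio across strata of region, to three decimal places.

RR_MH = Σ(aᵢ·n₀ᵢ/nᵢ) / Σ(cᵢ·n₁ᵢ/nᵢ), with n₁ᵢ = aᵢ+bᵢ (exposed), n₀ᵢ = cᵢ+dᵢ (unexposed), nᵢ = n₁ᵢ+n₀ᵢ.
Stratum 1 (Urban): n₁ = 303, n₀ = 225, n = 528; a·n₀/n = 67·225/528 = 28.5511; c·n₁/n = 97·303/528 = 55.6648
Stratum 2 (Rural): n₁ = 260, n₀ = 302, n = 562; a·n₀/n = 7·302/562 = 3.7616; c·n₁/n = 26·260/562 = 12.0285
RR_MH = (28.5511 + 3.7616) / (55.6648 + 12.0285) = 32.3127 / 67.6932 = 0.47734

0.477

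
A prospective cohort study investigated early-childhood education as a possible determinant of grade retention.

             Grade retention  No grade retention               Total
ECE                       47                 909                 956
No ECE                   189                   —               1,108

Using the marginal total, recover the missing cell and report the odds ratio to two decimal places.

0.25

The missing cell is in the unexposed row: 1108 − 189 = 919.
So a = 47, b = 909, c = 189, d = 919.
OR = (a·d)/(b·c) = (47 × 919) / (909 × 189) = 43193 / 171801 = 0.25141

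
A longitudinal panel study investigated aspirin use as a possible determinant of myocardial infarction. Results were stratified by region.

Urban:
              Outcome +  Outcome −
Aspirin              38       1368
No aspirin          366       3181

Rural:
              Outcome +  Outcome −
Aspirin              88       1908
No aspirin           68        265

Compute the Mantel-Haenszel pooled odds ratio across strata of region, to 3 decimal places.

OR_MH = Σ(aᵢdᵢ/nᵢ) / Σ(bᵢcᵢ/nᵢ), where nᵢ is the stratum total.
Stratum 1 (Urban): n = 4953; a·d/n = 38·3181/4953 = 24.4050; b·c/n = 1368·366/4953 = 101.0878
Stratum 2 (Rural): n = 2329; a·d/n = 88·265/2329 = 10.0129; b·c/n = 1908·68/2329 = 55.7080
OR_MH = (24.4050 + 10.0129) / (101.0878 + 55.7080) = 34.4179 / 156.7959 = 0.21951

0.220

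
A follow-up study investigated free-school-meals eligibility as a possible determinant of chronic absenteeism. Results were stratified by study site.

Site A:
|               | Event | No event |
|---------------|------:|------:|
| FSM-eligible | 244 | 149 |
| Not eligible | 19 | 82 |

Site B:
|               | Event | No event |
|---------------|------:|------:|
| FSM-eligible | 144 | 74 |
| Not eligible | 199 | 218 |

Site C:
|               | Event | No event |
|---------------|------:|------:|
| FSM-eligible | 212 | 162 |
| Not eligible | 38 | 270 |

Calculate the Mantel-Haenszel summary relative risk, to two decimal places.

RR_MH = Σ(aᵢ·n₀ᵢ/nᵢ) / Σ(cᵢ·n₁ᵢ/nᵢ), with n₁ᵢ = aᵢ+bᵢ (exposed), n₀ᵢ = cᵢ+dᵢ (unexposed), nᵢ = n₁ᵢ+n₀ᵢ.
Stratum 1 (Site A): n₁ = 393, n₀ = 101, n = 494; a·n₀/n = 244·101/494 = 49.8866; c·n₁/n = 19·393/494 = 15.1154
Stratum 2 (Site B): n₁ = 218, n₀ = 417, n = 635; a·n₀/n = 144·417/635 = 94.5638; c·n₁/n = 199·218/635 = 68.3181
Stratum 3 (Site C): n₁ = 374, n₀ = 308, n = 682; a·n₀/n = 212·308/682 = 95.7419; c·n₁/n = 38·374/682 = 20.8387
RR_MH = (49.8866 + 94.5638 + 95.7419) / (15.1154 + 68.3181 + 20.8387) = 240.1924 / 104.2722 = 2.30351

2.30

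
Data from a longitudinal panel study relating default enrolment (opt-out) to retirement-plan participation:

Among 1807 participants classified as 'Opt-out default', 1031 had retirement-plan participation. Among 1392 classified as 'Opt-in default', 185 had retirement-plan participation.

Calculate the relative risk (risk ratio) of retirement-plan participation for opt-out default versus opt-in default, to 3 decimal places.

4.293

From the description: a = 1031, b = 776, c = 185, d = 1207.
Risk in exposed = 1031/1807 = 0.57056; risk in unexposed = 185/1392 = 0.13290.
RR = 0.57056 / 0.13290 = 4.29307
The risk among the exposed is 4.29 times that among the unexposed.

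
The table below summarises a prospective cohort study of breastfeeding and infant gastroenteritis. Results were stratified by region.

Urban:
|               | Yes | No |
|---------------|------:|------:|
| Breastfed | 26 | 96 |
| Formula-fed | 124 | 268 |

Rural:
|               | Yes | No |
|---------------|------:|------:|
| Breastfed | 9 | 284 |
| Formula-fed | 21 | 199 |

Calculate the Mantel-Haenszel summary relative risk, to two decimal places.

RR_MH = Σ(aᵢ·n₀ᵢ/nᵢ) / Σ(cᵢ·n₁ᵢ/nᵢ), with n₁ᵢ = aᵢ+bᵢ (exposed), n₀ᵢ = cᵢ+dᵢ (unexposed), nᵢ = n₁ᵢ+n₀ᵢ.
Stratum 1 (Urban): n₁ = 122, n₀ = 392, n = 514; a·n₀/n = 26·392/514 = 19.8288; c·n₁/n = 124·122/514 = 29.4319
Stratum 2 (Rural): n₁ = 293, n₀ = 220, n = 513; a·n₀/n = 9·220/513 = 3.8596; c·n₁/n = 21·293/513 = 11.9942
RR_MH = (19.8288 + 3.8596) / (29.4319 + 11.9942) = 23.6884 / 41.4261 = 0.57182

0.57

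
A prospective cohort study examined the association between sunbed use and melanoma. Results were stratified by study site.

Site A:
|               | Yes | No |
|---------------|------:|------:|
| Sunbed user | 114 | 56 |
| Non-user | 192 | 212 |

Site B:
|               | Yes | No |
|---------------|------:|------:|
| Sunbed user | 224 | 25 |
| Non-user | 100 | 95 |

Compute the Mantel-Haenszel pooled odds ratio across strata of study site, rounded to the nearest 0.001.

3.696

OR_MH = Σ(aᵢdᵢ/nᵢ) / Σ(bᵢcᵢ/nᵢ), where nᵢ is the stratum total.
Stratum 1 (Site A): n = 574; a·d/n = 114·212/574 = 42.1045; b·c/n = 56·192/574 = 18.7317
Stratum 2 (Site B): n = 444; a·d/n = 224·95/444 = 47.9279; b·c/n = 25·100/444 = 5.6306
OR_MH = (42.1045 + 47.9279) / (18.7317 + 5.6306) = 90.0325 / 24.3623 = 3.69556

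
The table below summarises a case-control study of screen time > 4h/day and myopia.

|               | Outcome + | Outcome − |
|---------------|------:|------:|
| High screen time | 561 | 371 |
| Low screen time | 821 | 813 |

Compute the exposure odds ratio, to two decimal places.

1.50

Cells: a = 561, b = 371, c = 821, d = 813.
OR = (a·d)/(b·c) = (561 × 813) / (371 × 821) = 456093 / 304591 = 1.49739
The odds of myopia are about 1.50 times as high in the high screen time group.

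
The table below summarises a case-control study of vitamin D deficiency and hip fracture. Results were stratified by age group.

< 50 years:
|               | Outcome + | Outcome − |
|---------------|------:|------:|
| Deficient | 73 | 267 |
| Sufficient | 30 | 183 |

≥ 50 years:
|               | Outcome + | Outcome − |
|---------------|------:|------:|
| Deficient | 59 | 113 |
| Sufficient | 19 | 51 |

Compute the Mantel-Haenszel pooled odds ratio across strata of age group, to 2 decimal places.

OR_MH = Σ(aᵢdᵢ/nᵢ) / Σ(bᵢcᵢ/nᵢ), where nᵢ is the stratum total.
Stratum 1 (< 50 years): n = 553; a·d/n = 73·183/553 = 24.1573; b·c/n = 267·30/553 = 14.4846
Stratum 2 (≥ 50 years): n = 242; a·d/n = 59·51/242 = 12.4339; b·c/n = 113·19/242 = 8.8719
OR_MH = (24.1573 + 12.4339) / (14.4846 + 8.8719) = 36.5912 / 23.3565 = 1.56664

1.57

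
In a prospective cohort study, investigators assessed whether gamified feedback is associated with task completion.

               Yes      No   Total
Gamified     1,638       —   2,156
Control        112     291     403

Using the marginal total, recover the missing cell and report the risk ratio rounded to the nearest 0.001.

The missing cell is in the exposed row: 2156 − 1638 = 518.
So a = 1638, b = 518, c = 112, d = 291.
RR = [a/(a+b)] / [c/(c+d)] = (1638/2156) / (112/403) = 0.75974/0.27792 = 2.73371

2.734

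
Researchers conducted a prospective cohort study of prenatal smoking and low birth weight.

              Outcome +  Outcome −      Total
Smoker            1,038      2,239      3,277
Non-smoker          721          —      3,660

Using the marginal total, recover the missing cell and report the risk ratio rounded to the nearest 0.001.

1.608

The missing cell is in the unexposed row: 3660 − 721 = 2939.
So a = 1038, b = 2239, c = 721, d = 2939.
RR = [a/(a+b)] / [c/(c+d)] = (1038/3277) / (721/3660) = 0.31675/0.19699 = 1.60793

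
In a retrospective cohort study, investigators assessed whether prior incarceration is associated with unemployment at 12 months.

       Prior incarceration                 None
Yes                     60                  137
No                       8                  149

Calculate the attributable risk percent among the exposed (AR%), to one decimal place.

45.7

Reading the table with exposure as columns: a = 60 (Prior incarceration, case), b = 8 (Prior incarceration, non-case), c = 137 (None, case), d = 149.
Risk in exposed = 60/68 = 0.88235; risk in unexposed = 137/286 = 0.47902.
RR = 0.88235/0.47902 = 1.84199
AR% = (RR − 1)/RR × 100 = (1.84199 − 1)/1.84199 × 100 = 45.7110%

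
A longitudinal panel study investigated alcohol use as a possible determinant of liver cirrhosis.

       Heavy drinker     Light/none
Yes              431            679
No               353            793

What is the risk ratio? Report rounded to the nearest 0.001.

Reading the table with exposure as columns: a = 431 (Heavy drinker, case), b = 353 (Heavy drinker, non-case), c = 679 (Light/none, case), d = 793.
Risk in exposed = 431/784 = 0.54974; risk in unexposed = 679/1472 = 0.46128.
RR = 0.54974 / 0.46128 = 1.19179
The risk among the exposed is 1.19 times that among the unexposed.

1.192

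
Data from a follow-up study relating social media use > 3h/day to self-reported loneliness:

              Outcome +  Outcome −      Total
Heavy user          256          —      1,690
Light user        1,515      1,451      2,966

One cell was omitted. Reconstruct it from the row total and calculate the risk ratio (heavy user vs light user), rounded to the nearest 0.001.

The missing cell is in the exposed row: 1690 − 256 = 1434.
So a = 256, b = 1434, c = 1515, d = 1451.
RR = [a/(a+b)] / [c/(c+d)] = (256/1690) / (1515/2966) = 0.15148/0.51079 = 0.29656

0.297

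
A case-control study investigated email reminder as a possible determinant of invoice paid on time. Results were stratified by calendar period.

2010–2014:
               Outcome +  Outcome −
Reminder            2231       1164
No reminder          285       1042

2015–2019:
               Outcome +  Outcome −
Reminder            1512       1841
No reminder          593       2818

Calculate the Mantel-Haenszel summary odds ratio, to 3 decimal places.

4.844

OR_MH = Σ(aᵢdᵢ/nᵢ) / Σ(bᵢcᵢ/nᵢ), where nᵢ is the stratum total.
Stratum 1 (2010–2014): n = 4722; a·d/n = 2231·1042/4722 = 492.3130; b·c/n = 1164·285/4722 = 70.2541
Stratum 2 (2015–2019): n = 6764; a·d/n = 1512·2818/6764 = 629.9255; b·c/n = 1841·593/6764 = 161.4005
OR_MH = (492.3130 + 629.9255) / (70.2541 + 161.4005) = 1122.2385 / 231.6546 = 4.84445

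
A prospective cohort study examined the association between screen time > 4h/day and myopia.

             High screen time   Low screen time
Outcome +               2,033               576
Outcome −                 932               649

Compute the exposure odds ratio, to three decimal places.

2.458

Reading the table with exposure as columns: a = 2033 (High screen time, case), b = 932 (High screen time, non-case), c = 576 (Low screen time, case), d = 649.
OR = (a·d)/(b·c) = (2033 × 649) / (932 × 576) = 1319417 / 536832 = 2.45778
The odds of myopia are about 2.46 times as high in the high screen time group.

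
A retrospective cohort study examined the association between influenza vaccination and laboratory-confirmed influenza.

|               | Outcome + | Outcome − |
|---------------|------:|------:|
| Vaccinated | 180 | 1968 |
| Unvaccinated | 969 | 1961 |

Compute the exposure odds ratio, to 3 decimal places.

Cells: a = 180, b = 1968, c = 969, d = 1961.
OR = (a·d)/(b·c) = (180 × 1961) / (1968 × 969) = 352980 / 1906992 = 0.18510
Exposure is associated with lower odds of laboratory-confirmed influenza (OR = 0.19 < 1).

0.185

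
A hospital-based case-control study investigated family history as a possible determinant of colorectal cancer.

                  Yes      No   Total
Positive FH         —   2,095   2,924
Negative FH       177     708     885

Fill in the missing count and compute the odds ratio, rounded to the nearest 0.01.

The missing cell is in the exposed row: 2924 − 2095 = 829.
So a = 829, b = 2095, c = 177, d = 708.
OR = (a·d)/(b·c) = (829 × 708) / (2095 × 177) = 586932 / 370815 = 1.58282

1.58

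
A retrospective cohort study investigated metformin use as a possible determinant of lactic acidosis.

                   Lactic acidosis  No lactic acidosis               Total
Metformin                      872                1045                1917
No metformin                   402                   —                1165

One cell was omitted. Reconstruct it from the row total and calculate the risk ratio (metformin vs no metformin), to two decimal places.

The missing cell is in the unexposed row: 1165 − 402 = 763.
So a = 872, b = 1045, c = 402, d = 763.
RR = [a/(a+b)] / [c/(c+d)] = (872/1917) / (402/1165) = 0.45488/0.34506 = 1.31824

1.32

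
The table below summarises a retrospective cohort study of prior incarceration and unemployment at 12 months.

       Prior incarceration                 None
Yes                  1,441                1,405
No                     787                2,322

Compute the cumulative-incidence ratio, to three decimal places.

Reading the table with exposure as columns: a = 1441 (Prior incarceration, case), b = 787 (Prior incarceration, non-case), c = 1405 (None, case), d = 2322.
Risk in exposed = 1441/2228 = 0.64677; risk in unexposed = 1405/3727 = 0.37698.
RR = 0.64677 / 0.37698 = 1.71566
The risk among the exposed is 1.72 times that among the unexposed.

1.716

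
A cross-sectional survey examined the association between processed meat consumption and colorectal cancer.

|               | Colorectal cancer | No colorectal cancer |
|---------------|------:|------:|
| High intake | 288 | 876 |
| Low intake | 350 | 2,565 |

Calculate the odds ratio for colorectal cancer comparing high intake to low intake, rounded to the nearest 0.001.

2.409

Cells: a = 288, b = 876, c = 350, d = 2565.
OR = (a·d)/(b·c) = (288 × 2565) / (876 × 350) = 738720 / 306600 = 2.40939
The odds of colorectal cancer are about 2.41 times as high in the high intake group.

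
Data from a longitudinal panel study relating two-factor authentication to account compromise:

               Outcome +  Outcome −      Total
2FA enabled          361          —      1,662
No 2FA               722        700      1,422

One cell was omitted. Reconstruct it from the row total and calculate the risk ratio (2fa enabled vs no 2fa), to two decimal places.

The missing cell is in the exposed row: 1662 − 361 = 1301.
So a = 361, b = 1301, c = 722, d = 700.
RR = [a/(a+b)] / [c/(c+d)] = (361/1662) / (722/1422) = 0.21721/0.50774 = 0.42780

0.43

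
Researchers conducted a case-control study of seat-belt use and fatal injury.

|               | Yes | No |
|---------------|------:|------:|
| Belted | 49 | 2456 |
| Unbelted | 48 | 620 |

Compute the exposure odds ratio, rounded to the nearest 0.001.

Cells: a = 49, b = 2456, c = 48, d = 620.
OR = (a·d)/(b·c) = (49 × 620) / (2456 × 48) = 30380 / 117888 = 0.25770
Exposure is associated with lower odds of fatal injury (OR = 0.26 < 1).

0.258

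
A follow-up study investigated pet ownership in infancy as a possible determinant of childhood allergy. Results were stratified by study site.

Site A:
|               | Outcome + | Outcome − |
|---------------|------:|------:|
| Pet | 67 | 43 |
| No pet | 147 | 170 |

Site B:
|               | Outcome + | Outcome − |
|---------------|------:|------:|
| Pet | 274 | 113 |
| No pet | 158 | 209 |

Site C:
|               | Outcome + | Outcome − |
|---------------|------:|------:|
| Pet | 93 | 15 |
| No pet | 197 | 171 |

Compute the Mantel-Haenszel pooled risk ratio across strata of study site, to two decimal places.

RR_MH = Σ(aᵢ·n₀ᵢ/nᵢ) / Σ(cᵢ·n₁ᵢ/nᵢ), with n₁ᵢ = aᵢ+bᵢ (exposed), n₀ᵢ = cᵢ+dᵢ (unexposed), nᵢ = n₁ᵢ+n₀ᵢ.
Stratum 1 (Site A): n₁ = 110, n₀ = 317, n = 427; a·n₀/n = 67·317/427 = 49.7400; c·n₁/n = 147·110/427 = 37.8689
Stratum 2 (Site B): n₁ = 387, n₀ = 367, n = 754; a·n₀/n = 274·367/754 = 133.3660; c·n₁/n = 158·387/754 = 81.0955
Stratum 3 (Site C): n₁ = 108, n₀ = 368, n = 476; a·n₀/n = 93·368/476 = 71.8992; c·n₁/n = 197·108/476 = 44.6975
RR_MH = (49.7400 + 133.3660 + 71.8992) / (37.8689 + 81.0955 + 44.6975) = 255.0053 / 163.6618 = 1.55812

1.56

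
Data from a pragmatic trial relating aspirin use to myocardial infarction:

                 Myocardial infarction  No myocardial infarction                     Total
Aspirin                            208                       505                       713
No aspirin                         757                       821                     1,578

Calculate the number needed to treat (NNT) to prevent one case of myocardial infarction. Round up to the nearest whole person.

6

Risk in treated group = 208/713 = 0.29173; risk in control = 757/1578 = 0.47972.
Absolute risk reduction = 0.47972 − 0.29173 = 0.18800
NNT = 1 / ARR = 1 / 0.18800 = 5.319 → round up → 6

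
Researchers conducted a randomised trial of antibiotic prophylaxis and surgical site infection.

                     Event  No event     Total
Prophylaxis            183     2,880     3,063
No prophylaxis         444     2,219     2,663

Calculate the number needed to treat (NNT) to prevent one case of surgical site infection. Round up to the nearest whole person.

10

Risk in treated group = 183/3063 = 0.05975; risk in control = 444/2663 = 0.16673.
Absolute risk reduction = 0.16673 − 0.05975 = 0.10698
NNT = 1 / ARR = 1 / 0.10698 = 9.347 → round up → 10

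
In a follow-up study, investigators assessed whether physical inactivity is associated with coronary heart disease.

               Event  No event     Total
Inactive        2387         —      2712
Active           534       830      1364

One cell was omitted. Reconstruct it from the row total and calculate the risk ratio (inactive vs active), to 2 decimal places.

The missing cell is in the exposed row: 2712 − 2387 = 325.
So a = 2387, b = 325, c = 534, d = 830.
RR = [a/(a+b)] / [c/(c+d)] = (2387/2712) / (534/1364) = 0.88016/0.39150 = 2.24820

2.25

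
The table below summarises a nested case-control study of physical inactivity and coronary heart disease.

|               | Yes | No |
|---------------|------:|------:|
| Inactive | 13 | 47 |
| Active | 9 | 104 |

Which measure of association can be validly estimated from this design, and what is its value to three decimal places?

3.196

Cells: a = 13, b = 47, c = 9, d = 104.
This is a nested case-control study: participants were sampled on outcome status, so risks in the source population cannot be estimated directly — relative risk is not valid here. The odds ratio is the appropriate measure.
OR = (a·d)/(b·c) = (13 × 104) / (47 × 9) = 1352 / 423 = 3.19622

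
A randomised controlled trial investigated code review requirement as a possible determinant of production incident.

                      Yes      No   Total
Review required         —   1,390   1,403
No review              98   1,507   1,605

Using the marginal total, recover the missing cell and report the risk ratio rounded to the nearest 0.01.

0.15

The missing cell is in the exposed row: 1403 − 1390 = 13.
So a = 13, b = 1390, c = 98, d = 1507.
RR = [a/(a+b)] / [c/(c+d)] = (13/1403) / (98/1605) = 0.00927/0.06106 = 0.15175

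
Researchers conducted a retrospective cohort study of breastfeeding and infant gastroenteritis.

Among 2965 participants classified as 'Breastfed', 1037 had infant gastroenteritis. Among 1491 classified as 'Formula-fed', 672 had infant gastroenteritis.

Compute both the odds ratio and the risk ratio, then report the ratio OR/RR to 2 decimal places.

0.84

From the description: a = 1037, b = 1928, c = 672, d = 819.
OR = (1037·819)/(1928·672) = 849303/1295616 = 0.65552
Risk in exposed = 1037/2965 = 0.34975; risk in unexposed = 672/1491 = 0.45070; RR = 0.77600
OR/RR = 0.65552 / 0.77600 = 0.84474
The outcome is not rare, so the OR lies further from 1 than the RR.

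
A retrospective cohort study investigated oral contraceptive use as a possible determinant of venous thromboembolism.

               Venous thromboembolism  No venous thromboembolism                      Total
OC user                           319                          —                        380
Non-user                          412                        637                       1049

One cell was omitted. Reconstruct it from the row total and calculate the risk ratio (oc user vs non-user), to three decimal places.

The missing cell is in the exposed row: 380 − 319 = 61.
So a = 319, b = 61, c = 412, d = 637.
RR = [a/(a+b)] / [c/(c+d)] = (319/380) / (412/1049) = 0.83947/0.39276 = 2.13740

2.137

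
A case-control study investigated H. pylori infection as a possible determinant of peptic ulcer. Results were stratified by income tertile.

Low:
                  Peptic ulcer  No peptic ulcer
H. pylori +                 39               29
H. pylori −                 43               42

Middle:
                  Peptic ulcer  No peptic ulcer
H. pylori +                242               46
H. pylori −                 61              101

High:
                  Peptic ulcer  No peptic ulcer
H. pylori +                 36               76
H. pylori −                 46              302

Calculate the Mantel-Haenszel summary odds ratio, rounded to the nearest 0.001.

4.032

OR_MH = Σ(aᵢdᵢ/nᵢ) / Σ(bᵢcᵢ/nᵢ), where nᵢ is the stratum total.
Stratum 1 (Low): n = 153; a·d/n = 39·42/153 = 10.7059; b·c/n = 29·43/153 = 8.1503
Stratum 2 (Middle): n = 450; a·d/n = 242·101/450 = 54.3156; b·c/n = 46·61/450 = 6.2356
Stratum 3 (High): n = 460; a·d/n = 36·302/460 = 23.6348; b·c/n = 76·46/460 = 7.6000
OR_MH = (10.7059 + 54.3156 + 23.6348) / (8.1503 + 6.2356 + 7.6000) = 88.6562 / 21.9859 = 4.03242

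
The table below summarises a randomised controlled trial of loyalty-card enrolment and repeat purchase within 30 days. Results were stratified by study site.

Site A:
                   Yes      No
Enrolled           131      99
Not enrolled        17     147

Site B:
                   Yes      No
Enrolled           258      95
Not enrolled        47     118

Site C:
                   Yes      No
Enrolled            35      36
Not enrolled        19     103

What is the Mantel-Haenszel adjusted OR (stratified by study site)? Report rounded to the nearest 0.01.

7.69

OR_MH = Σ(aᵢdᵢ/nᵢ) / Σ(bᵢcᵢ/nᵢ), where nᵢ is the stratum total.
Stratum 1 (Site A): n = 394; a·d/n = 131·147/394 = 48.8756; b·c/n = 99·17/394 = 4.2716
Stratum 2 (Site B): n = 518; a·d/n = 258·118/518 = 58.7722; b·c/n = 95·47/518 = 8.6197
Stratum 3 (Site C): n = 193; a·d/n = 35·103/193 = 18.6788; b·c/n = 36·19/193 = 3.5440
OR_MH = (48.8756 + 58.7722 + 18.6788) / (4.2716 + 8.6197 + 3.5440) = 126.3266 / 16.4353 = 7.68629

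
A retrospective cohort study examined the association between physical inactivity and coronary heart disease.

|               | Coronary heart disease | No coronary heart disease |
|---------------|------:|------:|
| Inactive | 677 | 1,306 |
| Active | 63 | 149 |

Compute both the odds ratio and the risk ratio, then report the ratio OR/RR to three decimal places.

1.067

Cells: a = 677, b = 1306, c = 63, d = 149.
OR = (677·149)/(1306·63) = 100873/82278 = 1.22600
Risk in exposed = 677/1983 = 0.34140; risk in unexposed = 63/212 = 0.29717; RR = 1.14884
OR/RR = 1.22600 / 1.14884 = 1.06716
The outcome is not rare, so the OR lies further from 1 than the RR.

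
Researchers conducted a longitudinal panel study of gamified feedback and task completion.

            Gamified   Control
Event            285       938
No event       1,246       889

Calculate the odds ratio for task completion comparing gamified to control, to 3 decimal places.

0.217

Reading the table with exposure as columns: a = 285 (Gamified, case), b = 1246 (Gamified, non-case), c = 938 (Control, case), d = 889.
OR = (a·d)/(b·c) = (285 × 889) / (1246 × 938) = 253365 / 1168748 = 0.21678
Exposure is associated with lower odds of task completion (OR = 0.22 < 1).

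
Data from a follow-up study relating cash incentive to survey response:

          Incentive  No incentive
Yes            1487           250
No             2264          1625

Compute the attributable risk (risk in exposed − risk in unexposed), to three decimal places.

Reading the table with exposure as columns: a = 1487 (Incentive, case), b = 2264 (Incentive, non-case), c = 250 (No incentive, case), d = 1625.
Risk in exposed = 1487/3751 = 0.396428; risk in unexposed = 250/1875 = 0.133333.
Risk difference = 0.396428 − 0.133333 = 0.263094

0.263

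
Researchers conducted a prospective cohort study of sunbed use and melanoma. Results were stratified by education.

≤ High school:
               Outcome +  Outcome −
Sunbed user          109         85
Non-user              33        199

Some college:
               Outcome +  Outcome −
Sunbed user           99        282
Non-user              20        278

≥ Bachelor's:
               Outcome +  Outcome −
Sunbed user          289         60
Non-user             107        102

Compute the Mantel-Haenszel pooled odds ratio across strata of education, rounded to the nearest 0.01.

5.47

OR_MH = Σ(aᵢdᵢ/nᵢ) / Σ(bᵢcᵢ/nᵢ), where nᵢ is the stratum total.
Stratum 1 (≤ High school): n = 426; a·d/n = 109·199/426 = 50.9178; b·c/n = 85·33/426 = 6.5845
Stratum 2 (Some college): n = 679; a·d/n = 99·278/679 = 40.5331; b·c/n = 282·20/679 = 8.3063
Stratum 3 (≥ Bachelor's): n = 558; a·d/n = 289·102/558 = 52.8280; b·c/n = 60·107/558 = 11.5054
OR_MH = (50.9178 + 40.5331 + 52.8280) / (6.5845 + 8.3063 + 11.5054) = 144.2789 / 26.3962 = 5.46589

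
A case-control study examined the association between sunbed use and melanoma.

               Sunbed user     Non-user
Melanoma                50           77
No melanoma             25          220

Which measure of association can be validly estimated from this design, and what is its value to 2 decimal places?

Reading the table with exposure as columns: a = 50 (Sunbed user, case), b = 25 (Sunbed user, non-case), c = 77 (Non-user, case), d = 220.
This is a case-control study: participants were sampled on outcome status, so risks in the source population cannot be estimated directly — relative risk is not valid here. The odds ratio is the appropriate measure.
OR = (a·d)/(b·c) = (50 × 220) / (25 × 77) = 11000 / 1925 = 5.71429

5.71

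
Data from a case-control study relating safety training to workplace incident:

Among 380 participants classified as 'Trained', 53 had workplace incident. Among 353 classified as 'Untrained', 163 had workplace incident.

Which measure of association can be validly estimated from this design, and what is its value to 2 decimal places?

From the description: a = 53, b = 327, c = 163, d = 190.
This is a case-control study: participants were sampled on outcome status, so risks in the source population cannot be estimated directly — relative risk is not valid here. The odds ratio is the appropriate measure.
OR = (a·d)/(b·c) = (53 × 190) / (327 × 163) = 10070 / 53301 = 0.18893

0.19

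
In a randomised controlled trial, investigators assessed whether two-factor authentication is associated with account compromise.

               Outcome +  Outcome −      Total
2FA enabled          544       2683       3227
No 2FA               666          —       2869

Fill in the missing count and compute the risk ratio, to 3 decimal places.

The missing cell is in the unexposed row: 2869 − 666 = 2203.
So a = 544, b = 2683, c = 666, d = 2203.
RR = [a/(a+b)] / [c/(c+d)] = (544/3227) / (666/2869) = 0.16858/0.23214 = 0.72620

0.726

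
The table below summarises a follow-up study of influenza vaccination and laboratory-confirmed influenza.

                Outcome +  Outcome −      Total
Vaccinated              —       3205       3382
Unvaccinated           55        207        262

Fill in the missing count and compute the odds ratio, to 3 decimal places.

The missing cell is in the exposed row: 3382 − 3205 = 177.
So a = 177, b = 3205, c = 55, d = 207.
OR = (a·d)/(b·c) = (177 × 207) / (3205 × 55) = 36639 / 176275 = 0.20785

0.208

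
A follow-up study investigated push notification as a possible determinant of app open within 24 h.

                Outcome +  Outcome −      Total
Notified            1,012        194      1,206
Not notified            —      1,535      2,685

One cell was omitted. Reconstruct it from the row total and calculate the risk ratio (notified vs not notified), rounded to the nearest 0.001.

1.959

The missing cell is in the unexposed row: 2685 − 1535 = 1150.
So a = 1012, b = 194, c = 1150, d = 1535.
RR = [a/(a+b)] / [c/(c+d)] = (1012/1206) / (1150/2685) = 0.83914/0.42831 = 1.95920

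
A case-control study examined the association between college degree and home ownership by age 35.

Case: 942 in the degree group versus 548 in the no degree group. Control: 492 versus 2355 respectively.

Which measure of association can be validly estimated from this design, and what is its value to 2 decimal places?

8.23

From the description: a = 942, b = 492, c = 548, d = 2355.
This is a case-control study: participants were sampled on outcome status, so risks in the source population cannot be estimated directly — relative risk is not valid here. The odds ratio is the appropriate measure.
OR = (a·d)/(b·c) = (942 × 2355) / (492 × 548) = 2218410 / 269616 = 8.22804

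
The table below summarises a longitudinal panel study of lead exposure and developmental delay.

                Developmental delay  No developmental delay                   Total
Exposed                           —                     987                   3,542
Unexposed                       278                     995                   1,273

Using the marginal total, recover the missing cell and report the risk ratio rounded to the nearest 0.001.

The missing cell is in the exposed row: 3542 − 987 = 2555.
So a = 2555, b = 987, c = 278, d = 995.
RR = [a/(a+b)] / [c/(c+d)] = (2555/3542) / (278/1273) = 0.72134/0.21838 = 3.30313

3.303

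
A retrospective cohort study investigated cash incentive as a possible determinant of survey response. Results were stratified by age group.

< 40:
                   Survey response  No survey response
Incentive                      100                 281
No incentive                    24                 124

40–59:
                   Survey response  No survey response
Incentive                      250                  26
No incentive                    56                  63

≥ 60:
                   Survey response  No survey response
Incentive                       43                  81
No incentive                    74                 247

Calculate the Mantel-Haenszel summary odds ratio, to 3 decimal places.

2.915

OR_MH = Σ(aᵢdᵢ/nᵢ) / Σ(bᵢcᵢ/nᵢ), where nᵢ is the stratum total.
Stratum 1 (< 40): n = 529; a·d/n = 100·124/529 = 23.4405; b·c/n = 281·24/529 = 12.7486
Stratum 2 (40–59): n = 395; a·d/n = 250·63/395 = 39.8734; b·c/n = 26·56/395 = 3.6861
Stratum 3 (≥ 60): n = 445; a·d/n = 43·247/445 = 23.8674; b·c/n = 81·74/445 = 13.4697
OR_MH = (23.4405 + 39.8734 + 23.8674) / (12.7486 + 3.6861 + 13.4697) = 87.1813 / 29.9043 = 2.91534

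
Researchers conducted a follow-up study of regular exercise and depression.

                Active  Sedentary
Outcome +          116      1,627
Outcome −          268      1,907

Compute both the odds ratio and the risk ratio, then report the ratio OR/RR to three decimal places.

0.773

Reading the table with exposure as columns: a = 116 (Active, case), b = 268 (Active, non-case), c = 1627 (Sedentary, case), d = 1907.
OR = (116·1907)/(268·1627) = 221212/436036 = 0.50733
Risk in exposed = 116/384 = 0.30208; risk in unexposed = 1627/3534 = 0.46038; RR = 0.65615
OR/RR = 0.50733 / 0.65615 = 0.77318
The outcome is not rare, so the OR lies further from 1 than the RR.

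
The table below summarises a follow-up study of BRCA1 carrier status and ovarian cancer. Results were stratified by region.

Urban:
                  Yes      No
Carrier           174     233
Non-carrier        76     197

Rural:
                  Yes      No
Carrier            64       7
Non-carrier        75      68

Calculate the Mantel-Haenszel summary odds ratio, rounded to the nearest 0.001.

2.483

OR_MH = Σ(aᵢdᵢ/nᵢ) / Σ(bᵢcᵢ/nᵢ), where nᵢ is the stratum total.
Stratum 1 (Urban): n = 680; a·d/n = 174·197/680 = 50.4088; b·c/n = 233·76/680 = 26.0412
Stratum 2 (Rural): n = 214; a·d/n = 64·68/214 = 20.3364; b·c/n = 7·75/214 = 2.4533
OR_MH = (50.4088 + 20.3364) / (26.0412 + 2.4533) = 70.7453 / 28.4944 = 2.48277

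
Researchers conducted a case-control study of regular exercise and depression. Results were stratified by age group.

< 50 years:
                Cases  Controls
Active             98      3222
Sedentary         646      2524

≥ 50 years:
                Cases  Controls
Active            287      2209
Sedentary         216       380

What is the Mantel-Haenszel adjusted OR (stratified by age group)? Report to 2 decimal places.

0.15

OR_MH = Σ(aᵢdᵢ/nᵢ) / Σ(bᵢcᵢ/nᵢ), where nᵢ is the stratum total.
Stratum 1 (< 50 years): n = 6490; a·d/n = 98·2524/6490 = 38.1128; b·c/n = 3222·646/6490 = 320.7106
Stratum 2 (≥ 50 years): n = 3092; a·d/n = 287·380/3092 = 35.2717; b·c/n = 2209·216/3092 = 154.3157
OR_MH = (38.1128 + 35.2717) / (320.7106 + 154.3157) = 73.3845 / 475.0263 = 0.15449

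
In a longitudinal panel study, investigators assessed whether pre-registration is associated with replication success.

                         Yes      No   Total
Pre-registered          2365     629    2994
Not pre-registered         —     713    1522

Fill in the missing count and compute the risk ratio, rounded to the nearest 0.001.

1.486

The missing cell is in the unexposed row: 1522 − 713 = 809.
So a = 2365, b = 629, c = 809, d = 713.
RR = [a/(a+b)] / [c/(c+d)] = (2365/2994) / (809/1522) = 0.78991/0.53154 = 1.48609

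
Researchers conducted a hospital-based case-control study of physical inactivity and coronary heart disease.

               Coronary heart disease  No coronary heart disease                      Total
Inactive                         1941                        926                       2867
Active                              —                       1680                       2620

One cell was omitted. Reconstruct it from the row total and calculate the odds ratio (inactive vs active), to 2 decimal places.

3.75

The missing cell is in the unexposed row: 2620 − 1680 = 940.
So a = 1941, b = 926, c = 940, d = 1680.
OR = (a·d)/(b·c) = (1941 × 1680) / (926 × 940) = 3260880 / 870440 = 3.74624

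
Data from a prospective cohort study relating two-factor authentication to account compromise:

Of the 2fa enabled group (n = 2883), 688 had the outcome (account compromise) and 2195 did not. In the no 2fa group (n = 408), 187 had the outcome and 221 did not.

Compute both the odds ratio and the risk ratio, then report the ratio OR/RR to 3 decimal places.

0.711

From the description: a = 688, b = 2195, c = 187, d = 221.
OR = (688·221)/(2195·187) = 152048/410465 = 0.37043
Risk in exposed = 688/2883 = 0.23864; risk in unexposed = 187/408 = 0.45833; RR = 0.52067
OR/RR = 0.37043 / 0.52067 = 0.71145
The outcome is not rare, so the OR lies further from 1 than the RR.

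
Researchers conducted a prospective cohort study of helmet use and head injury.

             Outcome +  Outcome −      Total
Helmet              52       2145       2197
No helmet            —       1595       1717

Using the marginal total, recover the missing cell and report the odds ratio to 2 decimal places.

The missing cell is in the unexposed row: 1717 − 1595 = 122.
So a = 52, b = 2145, c = 122, d = 1595.
OR = (a·d)/(b·c) = (52 × 1595) / (2145 × 122) = 82940 / 261690 = 0.31694

0.32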